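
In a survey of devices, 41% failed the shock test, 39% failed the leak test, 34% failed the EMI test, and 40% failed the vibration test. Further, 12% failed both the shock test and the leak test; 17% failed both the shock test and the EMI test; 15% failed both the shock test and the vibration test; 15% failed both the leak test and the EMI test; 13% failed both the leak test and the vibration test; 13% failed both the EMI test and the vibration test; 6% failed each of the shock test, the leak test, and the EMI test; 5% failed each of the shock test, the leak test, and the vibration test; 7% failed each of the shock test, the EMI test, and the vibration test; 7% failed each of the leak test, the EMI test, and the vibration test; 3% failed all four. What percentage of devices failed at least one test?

91%

Inclusion–exclusion gives
P(union) = 41 + 39 + 34 + 40 − 12 − 17 − 15 − 15 − 13 − 13 + 6 + 5 + 7 + 7 − 3 = 91%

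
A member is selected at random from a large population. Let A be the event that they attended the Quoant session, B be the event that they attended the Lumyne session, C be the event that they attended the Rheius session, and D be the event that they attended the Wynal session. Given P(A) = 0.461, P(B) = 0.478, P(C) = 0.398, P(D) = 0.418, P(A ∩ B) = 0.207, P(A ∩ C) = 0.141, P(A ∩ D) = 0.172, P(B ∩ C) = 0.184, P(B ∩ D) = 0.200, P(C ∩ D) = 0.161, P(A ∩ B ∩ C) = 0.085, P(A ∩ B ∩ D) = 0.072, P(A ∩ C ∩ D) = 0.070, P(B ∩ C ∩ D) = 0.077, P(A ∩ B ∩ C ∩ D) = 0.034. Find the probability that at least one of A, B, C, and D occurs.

0.960

Apply inclusion-exclusion:
P(A ∪ B ∪ C ∪ D) = 0.461 + 0.478 + 0.398 + 0.418 − 0.207 − 0.141 − 0.172 − 0.184 − 0.200 − 0.161 + 0.085 + 0.072 + 0.070 + 0.077 − 0.034 = 0.960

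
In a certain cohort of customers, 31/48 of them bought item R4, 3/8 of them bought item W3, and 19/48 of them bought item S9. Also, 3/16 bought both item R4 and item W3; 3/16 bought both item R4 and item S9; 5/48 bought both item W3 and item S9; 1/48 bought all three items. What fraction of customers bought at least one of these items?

23/24

Using inclusion–exclusion:
P(≥1) = 31/48 + 3/8 + 19/48 − 3/16 − 3/16 − 5/48 + 1/48 = 23/24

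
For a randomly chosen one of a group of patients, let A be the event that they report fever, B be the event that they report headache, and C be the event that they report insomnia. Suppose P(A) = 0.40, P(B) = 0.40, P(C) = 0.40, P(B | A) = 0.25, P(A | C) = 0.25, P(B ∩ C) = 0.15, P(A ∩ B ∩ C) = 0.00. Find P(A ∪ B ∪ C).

0.85

P(A ∩ B) = P(A)·P(B|A) = 0.40 × 0.25 = 0.10
P(A ∩ C) = P(C)·P(A|C) = 0.40 × 0.25 = 0.10
P(A ∪ B ∪ C) = 0.40 + 0.40 + 0.40 − 0.10 − 0.10 − 0.15 + 0.00 = 0.85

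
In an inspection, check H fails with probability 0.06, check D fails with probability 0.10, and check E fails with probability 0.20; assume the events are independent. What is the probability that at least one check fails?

0.3232

P(none) = (1 − 0.06) × (1 − 0.10) × (1 − 0.20) = 0.94 × 0.90 × 0.80 = 0.6768
P(at least one) = 1 − 0.6768 = 0.3232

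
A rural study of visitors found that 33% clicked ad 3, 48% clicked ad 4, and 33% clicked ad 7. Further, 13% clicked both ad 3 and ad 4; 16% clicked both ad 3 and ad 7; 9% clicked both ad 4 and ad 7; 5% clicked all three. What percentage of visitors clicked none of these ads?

19%

P(at least one) = 33 + 48 + 33 − 13 − 16 − 9 + 5 = 81%
P(none) = 100% − 81% = 19%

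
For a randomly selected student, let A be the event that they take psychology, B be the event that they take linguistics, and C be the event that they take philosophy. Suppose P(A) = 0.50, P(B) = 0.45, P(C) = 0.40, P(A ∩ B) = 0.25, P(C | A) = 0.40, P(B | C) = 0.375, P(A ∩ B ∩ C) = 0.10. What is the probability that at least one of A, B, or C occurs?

P(A ∩ C) = P(A)·P(C|A) = 0.50 × 0.40 = 0.20
P(B ∩ C) = P(C)·P(B|C) = 0.40 × 0.375 = 0.15
P(A ∪ B ∪ C) = 0.50 + 0.45 + 0.40 − 0.25 − 0.20 − 0.15 + 0.10 = 0.85

0.85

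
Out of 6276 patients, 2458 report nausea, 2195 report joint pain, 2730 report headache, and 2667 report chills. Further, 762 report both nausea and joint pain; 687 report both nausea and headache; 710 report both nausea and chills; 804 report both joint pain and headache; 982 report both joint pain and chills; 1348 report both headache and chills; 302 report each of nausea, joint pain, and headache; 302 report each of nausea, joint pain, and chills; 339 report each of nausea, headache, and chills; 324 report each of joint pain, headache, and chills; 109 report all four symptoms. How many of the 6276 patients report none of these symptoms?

361

|at least one| = 2458 + 2195 + 2730 + 2667 − 762 − 687 − 710 − 804 − 982 − 1348 + 302 + 302 + 339 + 324 − 109 = 5915
None: 6276 − 5915 = 361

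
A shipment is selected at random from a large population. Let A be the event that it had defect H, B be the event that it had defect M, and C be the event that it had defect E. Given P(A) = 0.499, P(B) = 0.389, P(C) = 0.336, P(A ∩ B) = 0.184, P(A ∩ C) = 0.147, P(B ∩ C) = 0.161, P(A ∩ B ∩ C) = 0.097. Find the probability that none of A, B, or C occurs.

P(A ∪ B ∪ C) = 0.499 + 0.389 + 0.336 − 0.184 − 0.147 − 0.161 + 0.097 = 0.829
P(none) = 1 − 0.829 = 0.171

0.171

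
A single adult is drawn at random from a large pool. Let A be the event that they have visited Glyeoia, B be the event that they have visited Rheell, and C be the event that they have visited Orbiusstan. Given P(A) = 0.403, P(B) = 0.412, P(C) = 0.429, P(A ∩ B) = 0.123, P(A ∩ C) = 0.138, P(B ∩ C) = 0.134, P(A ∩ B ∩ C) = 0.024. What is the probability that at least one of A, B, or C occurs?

0.873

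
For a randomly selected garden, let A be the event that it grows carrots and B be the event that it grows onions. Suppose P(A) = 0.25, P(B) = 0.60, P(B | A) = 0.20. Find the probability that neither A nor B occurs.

P(A ∩ B) = P(A)·P(B|A) = 0.25 × 0.20 = 0.05
By inclusion–exclusion:
P(A ∪ B) = 0.25 + 0.60 − 0.05 = 0.80
P(none) = 1 − 0.80 = 0.20

0.20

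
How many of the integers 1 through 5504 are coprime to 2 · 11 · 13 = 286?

2309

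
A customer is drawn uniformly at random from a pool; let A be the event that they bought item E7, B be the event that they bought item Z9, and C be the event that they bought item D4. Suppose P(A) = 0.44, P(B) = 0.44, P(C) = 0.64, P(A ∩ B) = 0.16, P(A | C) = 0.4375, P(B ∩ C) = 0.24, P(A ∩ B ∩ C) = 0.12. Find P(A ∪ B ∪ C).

0.96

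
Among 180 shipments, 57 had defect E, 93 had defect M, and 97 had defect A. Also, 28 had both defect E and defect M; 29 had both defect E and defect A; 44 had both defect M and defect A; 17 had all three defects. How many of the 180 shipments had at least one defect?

Apply inclusion-exclusion:
N(≥1) = 57 + 93 + 97 − 28 − 29 − 44 + 17 = 163

163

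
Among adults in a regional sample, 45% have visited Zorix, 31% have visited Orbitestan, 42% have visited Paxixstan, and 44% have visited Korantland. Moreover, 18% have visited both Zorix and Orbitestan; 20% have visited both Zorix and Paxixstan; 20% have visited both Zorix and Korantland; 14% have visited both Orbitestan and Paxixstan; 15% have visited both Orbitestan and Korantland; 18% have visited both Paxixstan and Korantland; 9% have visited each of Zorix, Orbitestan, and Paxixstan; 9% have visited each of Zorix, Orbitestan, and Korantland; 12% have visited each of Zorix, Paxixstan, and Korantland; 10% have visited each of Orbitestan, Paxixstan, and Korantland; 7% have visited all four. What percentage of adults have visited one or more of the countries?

P(at least one) = 45 + 31 + 42 + 44 − 18 − 20 − 20 − 14 − 15 − 18 + 9 + 9 + 12 + 10 − 7 = 90%

90%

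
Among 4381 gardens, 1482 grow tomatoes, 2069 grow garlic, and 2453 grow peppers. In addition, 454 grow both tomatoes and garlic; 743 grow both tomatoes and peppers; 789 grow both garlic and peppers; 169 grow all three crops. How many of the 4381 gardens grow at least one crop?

4187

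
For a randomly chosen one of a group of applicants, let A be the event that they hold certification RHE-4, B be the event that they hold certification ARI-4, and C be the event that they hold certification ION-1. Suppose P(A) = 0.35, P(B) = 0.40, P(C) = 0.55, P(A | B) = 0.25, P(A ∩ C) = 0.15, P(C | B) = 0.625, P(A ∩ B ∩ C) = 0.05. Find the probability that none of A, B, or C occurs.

0.15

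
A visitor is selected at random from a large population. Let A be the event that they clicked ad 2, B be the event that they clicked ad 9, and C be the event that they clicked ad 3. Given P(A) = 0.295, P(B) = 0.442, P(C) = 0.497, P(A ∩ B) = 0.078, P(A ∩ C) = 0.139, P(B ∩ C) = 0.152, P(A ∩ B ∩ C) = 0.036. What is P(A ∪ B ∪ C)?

Inclusion–exclusion gives
P(A ∪ B ∪ C) = 0.295 + 0.442 + 0.497 − 0.078 − 0.139 − 0.152 + 0.036 = 0.901

0.901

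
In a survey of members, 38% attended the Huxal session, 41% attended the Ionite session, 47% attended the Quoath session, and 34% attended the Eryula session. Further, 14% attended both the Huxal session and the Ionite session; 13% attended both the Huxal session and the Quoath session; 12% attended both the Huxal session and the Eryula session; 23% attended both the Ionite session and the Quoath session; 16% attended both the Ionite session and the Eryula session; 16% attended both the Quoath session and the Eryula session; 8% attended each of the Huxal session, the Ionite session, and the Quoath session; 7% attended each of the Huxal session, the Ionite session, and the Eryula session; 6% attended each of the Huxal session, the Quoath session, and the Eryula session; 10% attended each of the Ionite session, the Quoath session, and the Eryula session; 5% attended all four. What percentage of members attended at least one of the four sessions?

By inclusion-exclusion,
P(union) = 38 + 41 + 47 + 34 − 14 − 13 − 12 − 23 − 16 − 16 + 8 + 7 + 6 + 10 − 5 = 92%

92%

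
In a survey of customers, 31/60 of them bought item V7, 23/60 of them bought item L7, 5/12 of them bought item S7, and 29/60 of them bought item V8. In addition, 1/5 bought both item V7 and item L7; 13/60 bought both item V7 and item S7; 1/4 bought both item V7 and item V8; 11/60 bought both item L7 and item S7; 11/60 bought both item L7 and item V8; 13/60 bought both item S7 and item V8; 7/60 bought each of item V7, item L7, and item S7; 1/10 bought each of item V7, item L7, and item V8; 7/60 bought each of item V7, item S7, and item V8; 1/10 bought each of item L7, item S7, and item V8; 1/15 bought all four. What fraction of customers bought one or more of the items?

11/12

Apply inclusion-exclusion:
P(≥1) = 31/60 + 23/60 + 5/12 + 29/60 − 1/5 − 13/60 − 1/4 − 11/60 − 11/60 − 13/60 + 7/60 + 1/10 + 7/60 + 1/10 − 1/15 = 11/12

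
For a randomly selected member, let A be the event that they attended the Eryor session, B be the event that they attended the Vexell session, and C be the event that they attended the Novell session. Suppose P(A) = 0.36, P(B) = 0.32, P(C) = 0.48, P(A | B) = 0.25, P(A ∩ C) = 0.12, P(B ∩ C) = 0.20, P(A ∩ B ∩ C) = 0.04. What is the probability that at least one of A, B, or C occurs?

P(A ∩ B) = P(B)·P(A|B) = 0.32 × 0.25 = 0.08
P(A ∪ B ∪ C) = 0.36 + 0.32 + 0.48 − 0.08 − 0.12 − 0.20 + 0.04 = 0.80

0.80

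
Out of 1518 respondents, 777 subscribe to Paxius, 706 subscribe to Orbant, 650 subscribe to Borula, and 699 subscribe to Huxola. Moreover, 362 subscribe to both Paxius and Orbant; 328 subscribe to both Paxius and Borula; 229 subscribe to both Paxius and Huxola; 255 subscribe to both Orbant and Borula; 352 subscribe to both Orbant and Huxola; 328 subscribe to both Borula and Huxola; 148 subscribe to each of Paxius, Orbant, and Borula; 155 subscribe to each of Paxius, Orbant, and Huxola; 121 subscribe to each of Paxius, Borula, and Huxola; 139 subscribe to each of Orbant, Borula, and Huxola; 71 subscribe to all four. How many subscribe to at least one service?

1470

Apply inclusion-exclusion:
|at least one| = 777 + 706 + 650 + 699 − 362 − 328 − 229 − 255 − 352 − 328 + 148 + 155 + 121 + 139 − 71 = 1470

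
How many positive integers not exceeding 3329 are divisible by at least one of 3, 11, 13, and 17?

By inclusion-exclusion,
floor(3329/3) + floor(3329/11) + floor(3329/13) + floor(3329/17) − floor(3329/33) − floor(3329/39) − floor(3329/51) − floor(3329/143) − floor(3329/187) − floor(3329/221) + floor(3329/429) + floor(3329/561) + floor(3329/663) + floor(3329/2431) − floor(3329/7293) = 1109 + 302 + 256 + 195 − 100 − 85 − 65 − 23 − 17 − 15 + 7 + 5 + 5 + 1 − 0 = 1575

1575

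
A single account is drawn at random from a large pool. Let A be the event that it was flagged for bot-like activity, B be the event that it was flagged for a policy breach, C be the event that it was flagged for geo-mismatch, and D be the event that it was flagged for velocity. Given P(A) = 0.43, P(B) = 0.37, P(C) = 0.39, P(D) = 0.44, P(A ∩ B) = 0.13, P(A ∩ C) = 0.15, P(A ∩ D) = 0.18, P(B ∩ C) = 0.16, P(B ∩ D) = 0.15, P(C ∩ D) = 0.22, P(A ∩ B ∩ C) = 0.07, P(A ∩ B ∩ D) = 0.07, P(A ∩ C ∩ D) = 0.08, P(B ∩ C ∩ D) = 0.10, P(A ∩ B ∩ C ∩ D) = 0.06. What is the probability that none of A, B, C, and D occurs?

0.10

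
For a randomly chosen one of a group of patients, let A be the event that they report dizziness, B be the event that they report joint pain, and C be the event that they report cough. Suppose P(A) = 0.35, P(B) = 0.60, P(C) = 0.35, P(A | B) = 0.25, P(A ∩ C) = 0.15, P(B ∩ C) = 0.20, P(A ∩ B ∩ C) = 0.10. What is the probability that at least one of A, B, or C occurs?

0.90

P(A ∩ B) = P(B)·P(A|B) = 0.60 × 0.25 = 0.15
P(A ∪ B ∪ C) = 0.35 + 0.60 + 0.35 − 0.15 − 0.15 − 0.20 + 0.10 = 0.90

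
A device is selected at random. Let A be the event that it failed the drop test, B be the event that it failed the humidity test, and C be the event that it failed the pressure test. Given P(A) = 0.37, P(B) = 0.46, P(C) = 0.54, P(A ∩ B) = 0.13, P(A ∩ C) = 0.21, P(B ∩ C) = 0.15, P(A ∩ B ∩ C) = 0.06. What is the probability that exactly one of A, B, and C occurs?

P(exactly one) = 0.37 + 0.46 + 0.54 − 2·0.13 − 2·0.21 − 2·0.15 + 3·0.06 = 0.57

0.57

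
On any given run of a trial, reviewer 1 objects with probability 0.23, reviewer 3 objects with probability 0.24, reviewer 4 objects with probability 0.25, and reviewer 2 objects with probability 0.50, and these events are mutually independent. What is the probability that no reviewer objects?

0.21945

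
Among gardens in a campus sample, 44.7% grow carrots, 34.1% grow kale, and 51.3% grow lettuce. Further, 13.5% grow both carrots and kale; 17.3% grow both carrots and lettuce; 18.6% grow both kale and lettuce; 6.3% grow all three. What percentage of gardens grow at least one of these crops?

87.0%

By inclusion-exclusion,
P(union) = 44.7 + 34.1 + 51.3 − 13.5 − 17.3 − 18.6 + 6.3 = 87.0%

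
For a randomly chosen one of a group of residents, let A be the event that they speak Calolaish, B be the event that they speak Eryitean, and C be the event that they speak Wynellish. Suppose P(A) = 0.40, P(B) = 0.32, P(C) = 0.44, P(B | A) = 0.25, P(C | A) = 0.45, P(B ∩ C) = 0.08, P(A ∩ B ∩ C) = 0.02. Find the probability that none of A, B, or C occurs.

P(A ∩ B) = P(A)·P(B|A) = 0.40 × 0.25 = 0.10
P(A ∩ C) = P(A)·P(C|A) = 0.40 × 0.45 = 0.18
Inclusion–exclusion gives
P(A ∪ B ∪ C) = 0.40 + 0.32 + 0.44 − 0.10 − 0.18 − 0.08 + 0.02 = 0.82
P(none) = 1 − 0.82 = 0.18

0.18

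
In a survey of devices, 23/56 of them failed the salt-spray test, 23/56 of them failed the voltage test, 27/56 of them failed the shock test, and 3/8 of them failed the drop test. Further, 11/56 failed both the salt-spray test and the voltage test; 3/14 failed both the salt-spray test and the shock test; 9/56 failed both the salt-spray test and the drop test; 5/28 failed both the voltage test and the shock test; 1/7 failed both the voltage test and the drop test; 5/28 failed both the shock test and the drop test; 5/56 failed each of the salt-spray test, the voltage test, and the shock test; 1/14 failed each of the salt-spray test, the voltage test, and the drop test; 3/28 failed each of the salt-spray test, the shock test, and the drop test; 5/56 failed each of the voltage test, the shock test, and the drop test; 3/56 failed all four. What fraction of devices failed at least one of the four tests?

P(union) = 23/56 + 23/56 + 27/56 + 3/8 − 11/56 − 3/14 − 9/56 − 5/28 − 1/7 − 5/28 + 5/56 + 1/14 + 3/28 + 5/56 − 3/56 = 51/56

51/56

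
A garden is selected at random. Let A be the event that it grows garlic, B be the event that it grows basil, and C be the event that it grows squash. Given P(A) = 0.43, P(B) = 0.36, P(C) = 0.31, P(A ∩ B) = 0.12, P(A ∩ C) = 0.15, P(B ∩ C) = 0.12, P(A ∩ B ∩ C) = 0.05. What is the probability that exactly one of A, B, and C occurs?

0.47

P(exactly one) = 0.43 + 0.36 + 0.31 − 2·0.12 − 2·0.15 − 2·0.12 + 3·0.05 = 0.47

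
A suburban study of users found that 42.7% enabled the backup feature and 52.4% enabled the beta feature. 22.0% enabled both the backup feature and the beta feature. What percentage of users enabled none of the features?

P(union) = 42.7 + 52.4 − 22.0 = 73.1%
P(none) = 100% − 73.1% = 26.9%

26.9%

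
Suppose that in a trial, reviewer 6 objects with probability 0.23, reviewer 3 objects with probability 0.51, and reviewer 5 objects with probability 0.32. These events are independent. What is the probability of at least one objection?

P(none) = (1 − 0.23) × (1 − 0.51) × (1 − 0.32) = 0.77 × 0.49 × 0.68 = 0.256564
P(at least one) = 1 − 0.256564 = 0.743436

0.743436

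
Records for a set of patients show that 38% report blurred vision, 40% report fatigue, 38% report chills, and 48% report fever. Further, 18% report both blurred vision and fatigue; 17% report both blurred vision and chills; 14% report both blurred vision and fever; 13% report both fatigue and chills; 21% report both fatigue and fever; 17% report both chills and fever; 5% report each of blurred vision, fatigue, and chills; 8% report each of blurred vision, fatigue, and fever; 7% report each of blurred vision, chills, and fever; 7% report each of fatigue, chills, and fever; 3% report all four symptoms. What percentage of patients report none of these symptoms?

By inclusion–exclusion:
P(≥1) = 38 + 40 + 38 + 48 − 18 − 17 − 14 − 13 − 21 − 17 + 5 + 8 + 7 + 7 − 3 = 88%
P(none) = 100% − 88% = 12%

12%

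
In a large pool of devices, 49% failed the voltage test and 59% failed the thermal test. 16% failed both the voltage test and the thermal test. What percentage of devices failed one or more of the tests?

92%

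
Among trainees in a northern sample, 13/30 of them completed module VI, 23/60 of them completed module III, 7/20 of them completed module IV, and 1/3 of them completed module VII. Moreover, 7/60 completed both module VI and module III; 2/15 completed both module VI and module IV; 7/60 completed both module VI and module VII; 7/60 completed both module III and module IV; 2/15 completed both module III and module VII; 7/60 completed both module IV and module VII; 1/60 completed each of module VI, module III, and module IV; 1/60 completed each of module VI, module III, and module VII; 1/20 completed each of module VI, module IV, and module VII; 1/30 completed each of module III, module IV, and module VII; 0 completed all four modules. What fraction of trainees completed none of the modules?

7/60

P(at least one) = 13/30 + 23/60 + 7/20 + 1/3 − 7/60 − 2/15 − 7/60 − 7/60 − 2/15 − 7/60 + 1/60 + 1/60 + 1/20 + 1/30 − 0 = 53/60
P(none) = 1 − 53/60 = 7/60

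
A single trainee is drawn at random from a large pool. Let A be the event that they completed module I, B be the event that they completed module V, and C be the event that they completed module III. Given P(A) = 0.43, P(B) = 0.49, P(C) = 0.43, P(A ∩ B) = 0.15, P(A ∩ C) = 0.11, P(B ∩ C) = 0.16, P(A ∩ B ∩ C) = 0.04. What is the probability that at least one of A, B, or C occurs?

0.97

P(A ∪ B ∪ C) = 0.43 + 0.49 + 0.43 − 0.15 − 0.11 − 0.16 + 0.04 = 0.97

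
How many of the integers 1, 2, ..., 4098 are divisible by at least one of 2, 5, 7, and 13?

floor(4098/2) + floor(4098/5) + floor(4098/7) + floor(4098/13) − floor(4098/10) − floor(4098/14) − floor(4098/26) − floor(4098/35) − floor(4098/65) − floor(4098/91) + floor(4098/70) + floor(4098/130) + floor(4098/182) + floor(4098/455) − floor(4098/910) = 2049 + 819 + 585 + 315 − 409 − 292 − 157 − 117 − 63 − 45 + 58 + 31 + 22 + 9 − 4 = 2801

2801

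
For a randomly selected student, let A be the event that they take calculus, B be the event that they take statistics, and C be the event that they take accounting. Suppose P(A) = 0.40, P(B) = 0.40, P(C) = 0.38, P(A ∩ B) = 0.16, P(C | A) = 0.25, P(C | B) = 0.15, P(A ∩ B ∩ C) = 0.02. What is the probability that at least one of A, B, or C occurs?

0.88

P(A ∩ C) = P(A)·P(C|A) = 0.40 × 0.25 = 0.10
P(B ∩ C) = P(B)·P(C|B) = 0.40 × 0.15 = 0.06
Inclusion–exclusion gives
P(A ∪ B ∪ C) = 0.40 + 0.40 + 0.38 − 0.16 − 0.10 − 0.06 + 0.02 = 0.88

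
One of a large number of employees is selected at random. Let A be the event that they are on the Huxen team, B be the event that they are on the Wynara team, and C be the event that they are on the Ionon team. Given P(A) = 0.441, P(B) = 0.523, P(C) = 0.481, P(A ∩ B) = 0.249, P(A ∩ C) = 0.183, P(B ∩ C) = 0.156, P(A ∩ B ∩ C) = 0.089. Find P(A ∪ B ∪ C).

Inclusion–exclusion gives
P(A ∪ B ∪ C) = 0.441 + 0.523 + 0.481 − 0.249 − 0.183 − 0.156 + 0.089 = 0.946

0.946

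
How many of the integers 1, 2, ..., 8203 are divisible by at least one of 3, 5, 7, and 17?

By inclusion–exclusion:
2734 + 1640 + 1171 + 482 − 546 − 390 − 160 − 234 − 96 − 68 + 78 + 32 + 22 + 13 − 4 = 4674

4674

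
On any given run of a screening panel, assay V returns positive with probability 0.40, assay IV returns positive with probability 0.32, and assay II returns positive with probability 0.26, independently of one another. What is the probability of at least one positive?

0.69808

Since the events are independent, P(none) is the product of the individual non-occurrence probabilities.
P(none) = (1 − 0.40) × (1 − 0.32) × (1 − 0.26) = 0.60 × 0.68 × 0.74 = 0.30192
P(at least one) = 1 − 0.30192 = 0.69808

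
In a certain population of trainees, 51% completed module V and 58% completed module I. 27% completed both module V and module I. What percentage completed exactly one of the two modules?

Using the inclusion–exclusion count for exactly one event:
P(exactly one) = 51 + 58 − 2·27 = 55%

55%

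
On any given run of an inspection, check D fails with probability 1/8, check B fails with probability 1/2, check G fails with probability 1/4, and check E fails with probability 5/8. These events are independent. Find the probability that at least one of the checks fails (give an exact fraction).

449/512

P(none) = (1 − 1/8) × (1 − 1/2) × (1 − 1/4) × (1 − 5/8) = 7/8 × 1/2 × 3/4 × 3/8 = 63/512
P(at least one) = 1 − 63/512 = 449/512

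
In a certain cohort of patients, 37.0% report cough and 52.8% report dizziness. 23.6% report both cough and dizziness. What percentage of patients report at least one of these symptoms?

Inclusion–exclusion gives
P(union) = 37.0 + 52.8 − 23.6 = 66.2%

66.2%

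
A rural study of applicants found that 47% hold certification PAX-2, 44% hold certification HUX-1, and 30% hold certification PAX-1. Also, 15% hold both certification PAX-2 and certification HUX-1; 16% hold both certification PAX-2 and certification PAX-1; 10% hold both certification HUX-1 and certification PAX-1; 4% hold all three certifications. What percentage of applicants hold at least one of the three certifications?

P(at least one) = 47 + 44 + 30 − 15 − 16 − 10 + 4 = 84%

84%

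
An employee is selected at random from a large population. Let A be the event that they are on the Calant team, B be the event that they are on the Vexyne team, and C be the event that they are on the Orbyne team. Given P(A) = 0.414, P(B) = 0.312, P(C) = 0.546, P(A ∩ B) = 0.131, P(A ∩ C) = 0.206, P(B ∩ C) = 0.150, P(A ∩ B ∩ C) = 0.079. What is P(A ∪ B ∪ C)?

0.864

P(A ∪ B ∪ C) = 0.414 + 0.312 + 0.546 − 0.131 − 0.206 − 0.150 + 0.079 = 0.864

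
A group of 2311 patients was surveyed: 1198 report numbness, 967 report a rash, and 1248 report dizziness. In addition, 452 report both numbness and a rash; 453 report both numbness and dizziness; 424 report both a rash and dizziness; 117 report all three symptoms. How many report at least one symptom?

|union| = 1198 + 967 + 1248 − 452 − 453 − 424 + 117 = 2201

2201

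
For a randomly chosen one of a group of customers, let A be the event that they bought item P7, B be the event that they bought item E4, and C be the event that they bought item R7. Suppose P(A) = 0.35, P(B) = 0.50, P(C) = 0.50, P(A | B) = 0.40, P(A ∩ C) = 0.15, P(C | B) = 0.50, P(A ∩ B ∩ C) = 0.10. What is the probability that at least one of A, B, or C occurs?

0.85

P(A ∩ B) = P(B)·P(A|B) = 0.50 × 0.40 = 0.20
P(B ∩ C) = P(B)·P(C|B) = 0.50 × 0.50 = 0.25
Using inclusion–exclusion:
P(A ∪ B ∪ C) = 0.35 + 0.50 + 0.50 − 0.20 − 0.15 − 0.25 + 0.10 = 0.85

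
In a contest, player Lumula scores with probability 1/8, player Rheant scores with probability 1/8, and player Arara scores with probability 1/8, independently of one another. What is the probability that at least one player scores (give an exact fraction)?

P(none) = (1 − 1/8) × (1 − 1/8) × (1 − 1/8) = 7/8 × 7/8 × 7/8 = 343/512
P(at least one) = 1 − 343/512 = 169/512

169/512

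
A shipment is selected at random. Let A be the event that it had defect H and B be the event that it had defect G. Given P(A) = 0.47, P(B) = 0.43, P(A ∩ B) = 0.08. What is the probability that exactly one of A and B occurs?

0.74

By inclusion–exclusion (exactly-one form):
P(exactly one) = 0.47 + 0.43 − 2·0.08 = 0.74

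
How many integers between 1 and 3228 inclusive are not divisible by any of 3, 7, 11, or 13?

1547

floor(3228/3) + floor(3228/7) + floor(3228/11) + floor(3228/13) − floor(3228/21) − floor(3228/33) − floor(3228/39) − floor(3228/77) − floor(3228/91) − floor(3228/143) + floor(3228/231) + floor(3228/273) + floor(3228/429) + floor(3228/1001) − floor(3228/3003) = 1076 + 461 + 293 + 248 − 153 − 97 − 82 − 41 − 35 − 22 + 13 + 11 + 7 + 3 − 1 = 1681
3228 − 1681 = 1547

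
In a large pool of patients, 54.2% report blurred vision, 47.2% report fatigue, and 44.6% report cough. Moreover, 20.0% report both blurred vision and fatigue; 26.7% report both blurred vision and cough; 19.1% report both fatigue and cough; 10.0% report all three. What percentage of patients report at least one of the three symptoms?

90.2%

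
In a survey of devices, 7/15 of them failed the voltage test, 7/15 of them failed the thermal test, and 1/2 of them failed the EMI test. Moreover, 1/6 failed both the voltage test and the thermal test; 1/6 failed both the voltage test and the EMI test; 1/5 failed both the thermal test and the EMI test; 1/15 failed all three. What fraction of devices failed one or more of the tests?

29/30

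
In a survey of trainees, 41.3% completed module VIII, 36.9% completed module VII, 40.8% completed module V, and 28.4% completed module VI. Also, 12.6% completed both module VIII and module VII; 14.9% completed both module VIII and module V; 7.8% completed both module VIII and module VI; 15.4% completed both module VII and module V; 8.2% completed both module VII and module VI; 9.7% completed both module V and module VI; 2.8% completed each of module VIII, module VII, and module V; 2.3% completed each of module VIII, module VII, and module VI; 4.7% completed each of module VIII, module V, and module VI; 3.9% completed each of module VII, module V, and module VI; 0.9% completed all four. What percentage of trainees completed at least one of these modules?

91.6%

P(union) = 41.3 + 36.9 + 40.8 + 28.4 − 12.6 − 14.9 − 7.8 − 15.4 − 8.2 − 9.7 + 2.8 + 2.3 + 4.7 + 3.9 − 0.9 = 91.6%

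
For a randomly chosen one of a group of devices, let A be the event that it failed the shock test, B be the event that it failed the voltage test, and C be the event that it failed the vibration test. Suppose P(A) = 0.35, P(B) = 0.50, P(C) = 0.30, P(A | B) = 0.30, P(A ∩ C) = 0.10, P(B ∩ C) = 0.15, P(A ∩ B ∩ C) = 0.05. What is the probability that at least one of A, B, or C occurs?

0.80

P(A ∩ B) = P(B)·P(A|B) = 0.50 × 0.30 = 0.15
P(A ∪ B ∪ C) = 0.35 + 0.50 + 0.30 − 0.15 − 0.10 − 0.15 + 0.05 = 0.80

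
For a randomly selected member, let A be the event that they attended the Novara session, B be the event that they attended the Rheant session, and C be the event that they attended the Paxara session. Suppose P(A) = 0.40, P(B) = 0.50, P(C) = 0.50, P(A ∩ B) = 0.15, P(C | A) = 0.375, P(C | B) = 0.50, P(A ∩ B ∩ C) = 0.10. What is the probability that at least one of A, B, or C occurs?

0.95

P(A ∩ C) = P(A)·P(C|A) = 0.40 × 0.375 = 0.15
P(B ∩ C) = P(B)·P(C|B) = 0.50 × 0.50 = 0.25
P(A ∪ B ∪ C) = 0.40 + 0.50 + 0.50 − 0.15 − 0.15 − 0.25 + 0.10 = 0.95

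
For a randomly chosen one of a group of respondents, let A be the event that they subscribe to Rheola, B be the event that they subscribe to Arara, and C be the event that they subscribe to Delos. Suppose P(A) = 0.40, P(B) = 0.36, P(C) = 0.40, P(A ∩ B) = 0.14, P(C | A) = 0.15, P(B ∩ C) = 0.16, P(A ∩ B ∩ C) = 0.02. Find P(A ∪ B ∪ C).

0.82

P(A ∩ C) = P(A)·P(C|A) = 0.40 × 0.15 = 0.06
P(A ∪ B ∪ C) = 0.40 + 0.36 + 0.40 − 0.14 − 0.06 − 0.16 + 0.02 = 0.82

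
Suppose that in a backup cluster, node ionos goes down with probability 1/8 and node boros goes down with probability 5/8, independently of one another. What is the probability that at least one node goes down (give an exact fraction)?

Since the events are independent, P(none) is the product of the individual non-occurrence probabilities.
P(none) = (1 − 1/8) × (1 − 5/8) = 7/8 × 3/8 = 21/64
P(at least one) = 1 − 21/64 = 43/64

43/64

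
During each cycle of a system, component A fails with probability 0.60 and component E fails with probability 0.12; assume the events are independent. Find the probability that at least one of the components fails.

0.648

P(none) = (1 − 0.60) × (1 − 0.12) = 0.40 × 0.88 = 0.352
P(at least one) = 1 − 0.352 = 0.648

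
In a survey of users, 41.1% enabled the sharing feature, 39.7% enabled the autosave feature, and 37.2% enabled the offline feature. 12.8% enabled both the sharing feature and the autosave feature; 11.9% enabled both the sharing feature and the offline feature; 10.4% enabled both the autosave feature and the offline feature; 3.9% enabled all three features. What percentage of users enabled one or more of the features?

Apply inclusion-exclusion:
P(at least one) = 41.1 + 39.7 + 37.2 − 12.8 − 11.9 − 10.4 + 3.9 = 86.8%

86.8%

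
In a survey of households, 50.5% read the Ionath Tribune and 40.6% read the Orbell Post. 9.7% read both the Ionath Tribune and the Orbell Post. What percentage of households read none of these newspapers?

18.6%

P(union) = 50.5 + 40.6 − 9.7 = 81.4%
P(none) = 100% − 81.4% = 18.6%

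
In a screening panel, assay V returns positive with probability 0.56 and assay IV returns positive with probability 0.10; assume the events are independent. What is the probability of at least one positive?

0.604

P(none) = (1 − 0.56) × (1 − 0.10) = 0.44 × 0.90 = 0.396
P(at least one) = 1 − 0.396 = 0.604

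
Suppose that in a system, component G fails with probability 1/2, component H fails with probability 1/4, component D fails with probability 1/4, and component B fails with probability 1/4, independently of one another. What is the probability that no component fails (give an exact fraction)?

27/128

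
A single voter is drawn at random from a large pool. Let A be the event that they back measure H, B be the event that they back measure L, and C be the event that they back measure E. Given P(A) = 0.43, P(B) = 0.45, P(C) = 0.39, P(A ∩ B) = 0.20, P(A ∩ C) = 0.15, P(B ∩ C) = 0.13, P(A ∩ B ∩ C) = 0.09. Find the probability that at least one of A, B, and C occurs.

0.88

By inclusion–exclusion:
P(A ∪ B ∪ C) = 0.43 + 0.45 + 0.39 − 0.20 − 0.15 − 0.13 + 0.09 = 0.88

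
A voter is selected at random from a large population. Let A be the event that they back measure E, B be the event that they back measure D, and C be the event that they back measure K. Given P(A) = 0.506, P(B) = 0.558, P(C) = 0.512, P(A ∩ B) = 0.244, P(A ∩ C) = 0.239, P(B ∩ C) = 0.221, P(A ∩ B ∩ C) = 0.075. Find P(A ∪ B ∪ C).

By inclusion–exclusion:
P(A ∪ B ∪ C) = 0.506 + 0.558 + 0.512 − 0.244 − 0.239 − 0.221 + 0.075 = 0.947

0.947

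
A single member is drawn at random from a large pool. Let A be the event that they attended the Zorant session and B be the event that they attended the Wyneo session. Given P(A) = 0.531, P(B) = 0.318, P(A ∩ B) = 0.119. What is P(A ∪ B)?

Using inclusion–exclusion:
P(A ∪ B) = 0.531 + 0.318 − 0.119 = 0.730

0.730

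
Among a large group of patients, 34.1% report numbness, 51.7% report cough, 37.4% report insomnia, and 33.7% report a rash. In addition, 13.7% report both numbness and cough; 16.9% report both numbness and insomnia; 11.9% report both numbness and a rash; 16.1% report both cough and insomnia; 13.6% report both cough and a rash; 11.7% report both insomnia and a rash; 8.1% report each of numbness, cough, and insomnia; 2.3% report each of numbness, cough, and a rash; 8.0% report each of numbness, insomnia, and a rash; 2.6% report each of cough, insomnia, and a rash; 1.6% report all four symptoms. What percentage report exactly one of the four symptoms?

45.7%

By inclusion–exclusion (exactly-one form):
P(exactly one) = 34.1 + 51.7 + 37.4 + 33.7 − 2·13.7 − 2·16.9 − 2·11.9 − 2·16.1 − 2·13.6 − 2·11.7 + 3·8.1 + 3·2.3 + 3·8.0 + 3·2.6 − 4·1.6 = 45.7%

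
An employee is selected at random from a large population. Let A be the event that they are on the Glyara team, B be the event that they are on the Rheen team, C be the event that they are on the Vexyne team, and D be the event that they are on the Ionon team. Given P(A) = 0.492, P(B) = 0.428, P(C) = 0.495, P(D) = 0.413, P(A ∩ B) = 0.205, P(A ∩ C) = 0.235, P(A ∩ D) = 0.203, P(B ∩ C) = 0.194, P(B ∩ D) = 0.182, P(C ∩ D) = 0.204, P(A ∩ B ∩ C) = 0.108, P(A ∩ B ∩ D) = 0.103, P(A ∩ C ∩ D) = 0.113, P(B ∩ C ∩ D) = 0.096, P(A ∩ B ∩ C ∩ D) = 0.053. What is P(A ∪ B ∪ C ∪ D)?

Apply inclusion-exclusion:
P(A ∪ B ∪ C ∪ D) = 0.492 + 0.428 + 0.495 + 0.413 − 0.205 − 0.235 − 0.203 − 0.194 − 0.182 − 0.204 + 0.108 + 0.103 + 0.113 + 0.096 − 0.053 = 0.972

0.972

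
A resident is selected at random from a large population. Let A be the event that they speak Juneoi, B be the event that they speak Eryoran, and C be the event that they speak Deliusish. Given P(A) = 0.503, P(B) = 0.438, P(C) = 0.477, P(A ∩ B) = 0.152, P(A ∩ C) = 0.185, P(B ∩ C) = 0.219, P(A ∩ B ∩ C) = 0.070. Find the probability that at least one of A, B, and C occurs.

0.932

Inclusion–exclusion gives
P(A ∪ B ∪ C) = 0.503 + 0.438 + 0.477 − 0.152 − 0.185 − 0.219 + 0.070 = 0.932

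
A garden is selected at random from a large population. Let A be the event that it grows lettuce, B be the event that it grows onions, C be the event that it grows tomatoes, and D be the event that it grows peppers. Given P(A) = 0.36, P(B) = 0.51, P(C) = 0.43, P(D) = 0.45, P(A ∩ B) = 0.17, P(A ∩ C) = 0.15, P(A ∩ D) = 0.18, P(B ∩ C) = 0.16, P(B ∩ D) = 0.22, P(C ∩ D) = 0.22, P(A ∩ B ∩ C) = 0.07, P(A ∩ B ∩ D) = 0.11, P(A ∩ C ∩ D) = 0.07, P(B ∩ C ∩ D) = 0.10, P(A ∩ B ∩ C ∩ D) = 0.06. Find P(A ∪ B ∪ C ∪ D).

0.94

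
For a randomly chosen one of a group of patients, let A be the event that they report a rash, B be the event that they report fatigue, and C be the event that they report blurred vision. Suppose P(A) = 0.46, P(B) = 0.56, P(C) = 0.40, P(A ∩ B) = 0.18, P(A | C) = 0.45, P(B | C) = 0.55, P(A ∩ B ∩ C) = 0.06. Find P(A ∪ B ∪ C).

P(A ∩ C) = P(C)·P(A|C) = 0.40 × 0.45 = 0.18
P(B ∩ C) = P(C)·P(B|C) = 0.40 × 0.55 = 0.22
Inclusion–exclusion gives
P(A ∪ B ∪ C) = 0.46 + 0.56 + 0.40 − 0.18 − 0.18 − 0.22 + 0.06 = 0.90

0.90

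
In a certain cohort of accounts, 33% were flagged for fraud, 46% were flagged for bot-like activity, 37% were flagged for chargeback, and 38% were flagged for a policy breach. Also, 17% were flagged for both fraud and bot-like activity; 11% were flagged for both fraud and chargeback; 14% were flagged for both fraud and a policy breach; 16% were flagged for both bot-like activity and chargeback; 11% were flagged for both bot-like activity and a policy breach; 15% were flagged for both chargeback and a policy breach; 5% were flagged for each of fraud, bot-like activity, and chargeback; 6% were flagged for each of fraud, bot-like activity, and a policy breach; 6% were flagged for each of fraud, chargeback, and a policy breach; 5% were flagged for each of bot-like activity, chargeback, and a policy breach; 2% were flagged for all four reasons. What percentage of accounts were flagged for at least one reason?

By inclusion–exclusion:
P(≥1) = 33 + 46 + 37 + 38 − 17 − 11 − 14 − 16 − 11 − 15 + 5 + 6 + 6 + 5 − 2 = 90%

90%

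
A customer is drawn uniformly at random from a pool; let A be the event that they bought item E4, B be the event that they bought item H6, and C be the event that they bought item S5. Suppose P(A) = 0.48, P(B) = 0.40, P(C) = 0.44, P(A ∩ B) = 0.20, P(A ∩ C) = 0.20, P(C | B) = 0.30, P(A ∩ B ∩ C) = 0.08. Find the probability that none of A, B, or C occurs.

0.12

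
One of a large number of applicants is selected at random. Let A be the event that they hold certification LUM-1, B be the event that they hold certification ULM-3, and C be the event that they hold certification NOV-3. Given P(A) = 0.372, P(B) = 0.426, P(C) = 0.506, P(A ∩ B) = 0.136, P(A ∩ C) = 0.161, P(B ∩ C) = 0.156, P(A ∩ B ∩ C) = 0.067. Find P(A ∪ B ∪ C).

P(A ∪ B ∪ C) = 0.372 + 0.426 + 0.506 − 0.136 − 0.161 − 0.156 + 0.067 = 0.918

0.918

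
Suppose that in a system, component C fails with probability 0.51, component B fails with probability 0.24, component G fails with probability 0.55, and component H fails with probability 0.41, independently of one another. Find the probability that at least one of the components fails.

0.9011278

P(none) = (1 − 0.51) × (1 − 0.24) × (1 − 0.55) × (1 − 0.41) = 0.49 × 0.76 × 0.45 × 0.59 = 0.0988722
P(at least one) = 1 − 0.0988722 = 0.9011278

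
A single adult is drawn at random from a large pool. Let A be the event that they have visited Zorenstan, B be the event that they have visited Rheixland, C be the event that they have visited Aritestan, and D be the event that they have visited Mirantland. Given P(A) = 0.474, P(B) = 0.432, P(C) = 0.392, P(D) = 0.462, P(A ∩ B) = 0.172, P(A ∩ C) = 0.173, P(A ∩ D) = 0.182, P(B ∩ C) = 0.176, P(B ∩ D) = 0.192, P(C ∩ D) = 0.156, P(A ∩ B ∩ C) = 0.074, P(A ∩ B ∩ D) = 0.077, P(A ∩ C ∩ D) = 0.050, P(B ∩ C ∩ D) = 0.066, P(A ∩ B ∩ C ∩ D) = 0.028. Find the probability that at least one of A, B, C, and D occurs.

0.948

Using inclusion–exclusion:
P(A ∪ B ∪ C ∪ D) = 0.474 + 0.432 + 0.392 + 0.462 − 0.172 − 0.173 − 0.182 − 0.176 − 0.192 − 0.156 + 0.074 + 0.077 + 0.050 + 0.066 − 0.028 = 0.948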